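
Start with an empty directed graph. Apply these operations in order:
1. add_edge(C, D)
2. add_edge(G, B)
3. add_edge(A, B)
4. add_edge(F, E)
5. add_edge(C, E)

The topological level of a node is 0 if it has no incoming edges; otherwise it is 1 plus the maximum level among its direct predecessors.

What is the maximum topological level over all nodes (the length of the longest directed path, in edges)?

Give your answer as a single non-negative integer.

Op 1: add_edge(C, D). Edges now: 1
Op 2: add_edge(G, B). Edges now: 2
Op 3: add_edge(A, B). Edges now: 3
Op 4: add_edge(F, E). Edges now: 4
Op 5: add_edge(C, E). Edges now: 5
Compute levels (Kahn BFS):
  sources (in-degree 0): A, C, F, G
  process A: level=0
    A->B: in-degree(B)=1, level(B)>=1
  process C: level=0
    C->D: in-degree(D)=0, level(D)=1, enqueue
    C->E: in-degree(E)=1, level(E)>=1
  process F: level=0
    F->E: in-degree(E)=0, level(E)=1, enqueue
  process G: level=0
    G->B: in-degree(B)=0, level(B)=1, enqueue
  process D: level=1
  process E: level=1
  process B: level=1
All levels: A:0, B:1, C:0, D:1, E:1, F:0, G:0
max level = 1

Answer: 1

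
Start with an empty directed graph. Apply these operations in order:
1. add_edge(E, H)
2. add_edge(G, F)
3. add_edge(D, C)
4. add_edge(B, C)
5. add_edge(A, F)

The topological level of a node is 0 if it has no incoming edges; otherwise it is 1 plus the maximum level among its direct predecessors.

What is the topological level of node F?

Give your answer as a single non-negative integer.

Answer: 1

Derivation:
Op 1: add_edge(E, H). Edges now: 1
Op 2: add_edge(G, F). Edges now: 2
Op 3: add_edge(D, C). Edges now: 3
Op 4: add_edge(B, C). Edges now: 4
Op 5: add_edge(A, F). Edges now: 5
Compute levels (Kahn BFS):
  sources (in-degree 0): A, B, D, E, G
  process A: level=0
    A->F: in-degree(F)=1, level(F)>=1
  process B: level=0
    B->C: in-degree(C)=1, level(C)>=1
  process D: level=0
    D->C: in-degree(C)=0, level(C)=1, enqueue
  process E: level=0
    E->H: in-degree(H)=0, level(H)=1, enqueue
  process G: level=0
    G->F: in-degree(F)=0, level(F)=1, enqueue
  process C: level=1
  process H: level=1
  process F: level=1
All levels: A:0, B:0, C:1, D:0, E:0, F:1, G:0, H:1
level(F) = 1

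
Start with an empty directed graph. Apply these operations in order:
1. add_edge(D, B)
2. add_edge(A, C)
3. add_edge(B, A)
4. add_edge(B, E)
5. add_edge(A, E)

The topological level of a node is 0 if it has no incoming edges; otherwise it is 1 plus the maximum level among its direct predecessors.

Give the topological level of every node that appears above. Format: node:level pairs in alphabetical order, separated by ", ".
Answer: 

Answer: A:2, B:1, C:3, D:0, E:3

Derivation:
Op 1: add_edge(D, B). Edges now: 1
Op 2: add_edge(A, C). Edges now: 2
Op 3: add_edge(B, A). Edges now: 3
Op 4: add_edge(B, E). Edges now: 4
Op 5: add_edge(A, E). Edges now: 5
Compute levels (Kahn BFS):
  sources (in-degree 0): D
  process D: level=0
    D->B: in-degree(B)=0, level(B)=1, enqueue
  process B: level=1
    B->A: in-degree(A)=0, level(A)=2, enqueue
    B->E: in-degree(E)=1, level(E)>=2
  process A: level=2
    A->C: in-degree(C)=0, level(C)=3, enqueue
    A->E: in-degree(E)=0, level(E)=3, enqueue
  process C: level=3
  process E: level=3
All levels: A:2, B:1, C:3, D:0, E:3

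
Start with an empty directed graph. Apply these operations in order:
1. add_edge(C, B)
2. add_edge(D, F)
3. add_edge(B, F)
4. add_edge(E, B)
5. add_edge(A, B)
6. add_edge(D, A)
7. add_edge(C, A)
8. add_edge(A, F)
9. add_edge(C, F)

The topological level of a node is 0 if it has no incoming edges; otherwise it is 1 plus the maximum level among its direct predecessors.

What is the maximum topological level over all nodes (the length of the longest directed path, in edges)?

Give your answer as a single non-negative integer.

Op 1: add_edge(C, B). Edges now: 1
Op 2: add_edge(D, F). Edges now: 2
Op 3: add_edge(B, F). Edges now: 3
Op 4: add_edge(E, B). Edges now: 4
Op 5: add_edge(A, B). Edges now: 5
Op 6: add_edge(D, A). Edges now: 6
Op 7: add_edge(C, A). Edges now: 7
Op 8: add_edge(A, F). Edges now: 8
Op 9: add_edge(C, F). Edges now: 9
Compute levels (Kahn BFS):
  sources (in-degree 0): C, D, E
  process C: level=0
    C->A: in-degree(A)=1, level(A)>=1
    C->B: in-degree(B)=2, level(B)>=1
    C->F: in-degree(F)=3, level(F)>=1
  process D: level=0
    D->A: in-degree(A)=0, level(A)=1, enqueue
    D->F: in-degree(F)=2, level(F)>=1
  process E: level=0
    E->B: in-degree(B)=1, level(B)>=1
  process A: level=1
    A->B: in-degree(B)=0, level(B)=2, enqueue
    A->F: in-degree(F)=1, level(F)>=2
  process B: level=2
    B->F: in-degree(F)=0, level(F)=3, enqueue
  process F: level=3
All levels: A:1, B:2, C:0, D:0, E:0, F:3
max level = 3

Answer: 3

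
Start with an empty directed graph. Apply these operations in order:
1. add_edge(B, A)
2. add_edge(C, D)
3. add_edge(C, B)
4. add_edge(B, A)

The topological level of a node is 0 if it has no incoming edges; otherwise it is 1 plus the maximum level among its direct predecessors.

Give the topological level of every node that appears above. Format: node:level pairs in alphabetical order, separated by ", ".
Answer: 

Op 1: add_edge(B, A). Edges now: 1
Op 2: add_edge(C, D). Edges now: 2
Op 3: add_edge(C, B). Edges now: 3
Op 4: add_edge(B, A) (duplicate, no change). Edges now: 3
Compute levels (Kahn BFS):
  sources (in-degree 0): C
  process C: level=0
    C->B: in-degree(B)=0, level(B)=1, enqueue
    C->D: in-degree(D)=0, level(D)=1, enqueue
  process B: level=1
    B->A: in-degree(A)=0, level(A)=2, enqueue
  process D: level=1
  process A: level=2
All levels: A:2, B:1, C:0, D:1

Answer: A:2, B:1, C:0, D:1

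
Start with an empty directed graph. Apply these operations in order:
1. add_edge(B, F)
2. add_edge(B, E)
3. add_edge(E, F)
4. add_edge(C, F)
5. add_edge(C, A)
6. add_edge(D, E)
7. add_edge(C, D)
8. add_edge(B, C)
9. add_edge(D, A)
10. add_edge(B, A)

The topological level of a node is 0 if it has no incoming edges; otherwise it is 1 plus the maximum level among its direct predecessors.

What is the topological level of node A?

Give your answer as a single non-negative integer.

Answer: 3

Derivation:
Op 1: add_edge(B, F). Edges now: 1
Op 2: add_edge(B, E). Edges now: 2
Op 3: add_edge(E, F). Edges now: 3
Op 4: add_edge(C, F). Edges now: 4
Op 5: add_edge(C, A). Edges now: 5
Op 6: add_edge(D, E). Edges now: 6
Op 7: add_edge(C, D). Edges now: 7
Op 8: add_edge(B, C). Edges now: 8
Op 9: add_edge(D, A). Edges now: 9
Op 10: add_edge(B, A). Edges now: 10
Compute levels (Kahn BFS):
  sources (in-degree 0): B
  process B: level=0
    B->A: in-degree(A)=2, level(A)>=1
    B->C: in-degree(C)=0, level(C)=1, enqueue
    B->E: in-degree(E)=1, level(E)>=1
    B->F: in-degree(F)=2, level(F)>=1
  process C: level=1
    C->A: in-degree(A)=1, level(A)>=2
    C->D: in-degree(D)=0, level(D)=2, enqueue
    C->F: in-degree(F)=1, level(F)>=2
  process D: level=2
    D->A: in-degree(A)=0, level(A)=3, enqueue
    D->E: in-degree(E)=0, level(E)=3, enqueue
  process A: level=3
  process E: level=3
    E->F: in-degree(F)=0, level(F)=4, enqueue
  process F: level=4
All levels: A:3, B:0, C:1, D:2, E:3, F:4
level(A) = 3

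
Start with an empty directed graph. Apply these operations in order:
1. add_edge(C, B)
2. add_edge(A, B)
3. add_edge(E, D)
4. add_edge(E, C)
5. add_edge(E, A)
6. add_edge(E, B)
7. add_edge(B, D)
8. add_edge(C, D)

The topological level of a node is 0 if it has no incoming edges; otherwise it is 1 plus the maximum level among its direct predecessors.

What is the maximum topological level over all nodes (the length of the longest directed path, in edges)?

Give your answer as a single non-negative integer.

Op 1: add_edge(C, B). Edges now: 1
Op 2: add_edge(A, B). Edges now: 2
Op 3: add_edge(E, D). Edges now: 3
Op 4: add_edge(E, C). Edges now: 4
Op 5: add_edge(E, A). Edges now: 5
Op 6: add_edge(E, B). Edges now: 6
Op 7: add_edge(B, D). Edges now: 7
Op 8: add_edge(C, D). Edges now: 8
Compute levels (Kahn BFS):
  sources (in-degree 0): E
  process E: level=0
    E->A: in-degree(A)=0, level(A)=1, enqueue
    E->B: in-degree(B)=2, level(B)>=1
    E->C: in-degree(C)=0, level(C)=1, enqueue
    E->D: in-degree(D)=2, level(D)>=1
  process A: level=1
    A->B: in-degree(B)=1, level(B)>=2
  process C: level=1
    C->B: in-degree(B)=0, level(B)=2, enqueue
    C->D: in-degree(D)=1, level(D)>=2
  process B: level=2
    B->D: in-degree(D)=0, level(D)=3, enqueue
  process D: level=3
All levels: A:1, B:2, C:1, D:3, E:0
max level = 3

Answer: 3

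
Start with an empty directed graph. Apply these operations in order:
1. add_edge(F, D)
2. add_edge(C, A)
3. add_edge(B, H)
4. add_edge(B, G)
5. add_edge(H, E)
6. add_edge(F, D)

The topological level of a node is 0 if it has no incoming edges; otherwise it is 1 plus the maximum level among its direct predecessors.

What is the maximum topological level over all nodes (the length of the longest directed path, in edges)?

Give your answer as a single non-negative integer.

Answer: 2

Derivation:
Op 1: add_edge(F, D). Edges now: 1
Op 2: add_edge(C, A). Edges now: 2
Op 3: add_edge(B, H). Edges now: 3
Op 4: add_edge(B, G). Edges now: 4
Op 5: add_edge(H, E). Edges now: 5
Op 6: add_edge(F, D) (duplicate, no change). Edges now: 5
Compute levels (Kahn BFS):
  sources (in-degree 0): B, C, F
  process B: level=0
    B->G: in-degree(G)=0, level(G)=1, enqueue
    B->H: in-degree(H)=0, level(H)=1, enqueue
  process C: level=0
    C->A: in-degree(A)=0, level(A)=1, enqueue
  process F: level=0
    F->D: in-degree(D)=0, level(D)=1, enqueue
  process G: level=1
  process H: level=1
    H->E: in-degree(E)=0, level(E)=2, enqueue
  process A: level=1
  process D: level=1
  process E: level=2
All levels: A:1, B:0, C:0, D:1, E:2, F:0, G:1, H:1
max level = 2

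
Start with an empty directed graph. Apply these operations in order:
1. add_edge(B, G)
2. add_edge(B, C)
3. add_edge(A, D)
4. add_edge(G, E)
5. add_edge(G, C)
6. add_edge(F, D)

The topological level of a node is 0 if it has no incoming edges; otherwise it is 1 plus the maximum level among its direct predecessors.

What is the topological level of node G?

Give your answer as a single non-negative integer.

Answer: 1

Derivation:
Op 1: add_edge(B, G). Edges now: 1
Op 2: add_edge(B, C). Edges now: 2
Op 3: add_edge(A, D). Edges now: 3
Op 4: add_edge(G, E). Edges now: 4
Op 5: add_edge(G, C). Edges now: 5
Op 6: add_edge(F, D). Edges now: 6
Compute levels (Kahn BFS):
  sources (in-degree 0): A, B, F
  process A: level=0
    A->D: in-degree(D)=1, level(D)>=1
  process B: level=0
    B->C: in-degree(C)=1, level(C)>=1
    B->G: in-degree(G)=0, level(G)=1, enqueue
  process F: level=0
    F->D: in-degree(D)=0, level(D)=1, enqueue
  process G: level=1
    G->C: in-degree(C)=0, level(C)=2, enqueue
    G->E: in-degree(E)=0, level(E)=2, enqueue
  process D: level=1
  process C: level=2
  process E: level=2
All levels: A:0, B:0, C:2, D:1, E:2, F:0, G:1
level(G) = 1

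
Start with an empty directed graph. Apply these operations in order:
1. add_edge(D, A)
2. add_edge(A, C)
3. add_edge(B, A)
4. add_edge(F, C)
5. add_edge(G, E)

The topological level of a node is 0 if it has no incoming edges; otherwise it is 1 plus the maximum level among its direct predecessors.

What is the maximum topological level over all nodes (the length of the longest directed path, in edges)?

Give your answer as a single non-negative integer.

Op 1: add_edge(D, A). Edges now: 1
Op 2: add_edge(A, C). Edges now: 2
Op 3: add_edge(B, A). Edges now: 3
Op 4: add_edge(F, C). Edges now: 4
Op 5: add_edge(G, E). Edges now: 5
Compute levels (Kahn BFS):
  sources (in-degree 0): B, D, F, G
  process B: level=0
    B->A: in-degree(A)=1, level(A)>=1
  process D: level=0
    D->A: in-degree(A)=0, level(A)=1, enqueue
  process F: level=0
    F->C: in-degree(C)=1, level(C)>=1
  process G: level=0
    G->E: in-degree(E)=0, level(E)=1, enqueue
  process A: level=1
    A->C: in-degree(C)=0, level(C)=2, enqueue
  process E: level=1
  process C: level=2
All levels: A:1, B:0, C:2, D:0, E:1, F:0, G:0
max level = 2

Answer: 2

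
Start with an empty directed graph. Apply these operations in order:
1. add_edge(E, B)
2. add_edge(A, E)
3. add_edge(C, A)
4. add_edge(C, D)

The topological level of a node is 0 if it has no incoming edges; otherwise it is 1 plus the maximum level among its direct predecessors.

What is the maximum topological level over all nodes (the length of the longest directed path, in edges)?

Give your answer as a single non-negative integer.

Op 1: add_edge(E, B). Edges now: 1
Op 2: add_edge(A, E). Edges now: 2
Op 3: add_edge(C, A). Edges now: 3
Op 4: add_edge(C, D). Edges now: 4
Compute levels (Kahn BFS):
  sources (in-degree 0): C
  process C: level=0
    C->A: in-degree(A)=0, level(A)=1, enqueue
    C->D: in-degree(D)=0, level(D)=1, enqueue
  process A: level=1
    A->E: in-degree(E)=0, level(E)=2, enqueue
  process D: level=1
  process E: level=2
    E->B: in-degree(B)=0, level(B)=3, enqueue
  process B: level=3
All levels: A:1, B:3, C:0, D:1, E:2
max level = 3

Answer: 3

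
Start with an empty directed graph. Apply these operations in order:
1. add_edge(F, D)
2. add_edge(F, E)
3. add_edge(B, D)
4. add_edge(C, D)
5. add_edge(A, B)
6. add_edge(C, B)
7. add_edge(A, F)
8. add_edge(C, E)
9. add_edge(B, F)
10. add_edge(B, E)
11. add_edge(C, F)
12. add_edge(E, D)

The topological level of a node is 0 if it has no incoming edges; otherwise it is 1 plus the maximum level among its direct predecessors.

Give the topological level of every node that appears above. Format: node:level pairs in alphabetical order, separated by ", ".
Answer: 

Answer: A:0, B:1, C:0, D:4, E:3, F:2

Derivation:
Op 1: add_edge(F, D). Edges now: 1
Op 2: add_edge(F, E). Edges now: 2
Op 3: add_edge(B, D). Edges now: 3
Op 4: add_edge(C, D). Edges now: 4
Op 5: add_edge(A, B). Edges now: 5
Op 6: add_edge(C, B). Edges now: 6
Op 7: add_edge(A, F). Edges now: 7
Op 8: add_edge(C, E). Edges now: 8
Op 9: add_edge(B, F). Edges now: 9
Op 10: add_edge(B, E). Edges now: 10
Op 11: add_edge(C, F). Edges now: 11
Op 12: add_edge(E, D). Edges now: 12
Compute levels (Kahn BFS):
  sources (in-degree 0): A, C
  process A: level=0
    A->B: in-degree(B)=1, level(B)>=1
    A->F: in-degree(F)=2, level(F)>=1
  process C: level=0
    C->B: in-degree(B)=0, level(B)=1, enqueue
    C->D: in-degree(D)=3, level(D)>=1
    C->E: in-degree(E)=2, level(E)>=1
    C->F: in-degree(F)=1, level(F)>=1
  process B: level=1
    B->D: in-degree(D)=2, level(D)>=2
    B->E: in-degree(E)=1, level(E)>=2
    B->F: in-degree(F)=0, level(F)=2, enqueue
  process F: level=2
    F->D: in-degree(D)=1, level(D)>=3
    F->E: in-degree(E)=0, level(E)=3, enqueue
  process E: level=3
    E->D: in-degree(D)=0, level(D)=4, enqueue
  process D: level=4
All levels: A:0, B:1, C:0, D:4, E:3, F:2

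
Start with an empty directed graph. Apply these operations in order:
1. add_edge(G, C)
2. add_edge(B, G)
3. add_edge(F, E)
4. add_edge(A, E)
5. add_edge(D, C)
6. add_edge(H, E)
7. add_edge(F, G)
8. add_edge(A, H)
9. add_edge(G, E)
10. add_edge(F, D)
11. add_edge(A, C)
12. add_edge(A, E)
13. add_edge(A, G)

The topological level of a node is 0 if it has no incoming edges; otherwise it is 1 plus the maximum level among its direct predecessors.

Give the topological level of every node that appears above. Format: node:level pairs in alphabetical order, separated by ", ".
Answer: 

Answer: A:0, B:0, C:2, D:1, E:2, F:0, G:1, H:1

Derivation:
Op 1: add_edge(G, C). Edges now: 1
Op 2: add_edge(B, G). Edges now: 2
Op 3: add_edge(F, E). Edges now: 3
Op 4: add_edge(A, E). Edges now: 4
Op 5: add_edge(D, C). Edges now: 5
Op 6: add_edge(H, E). Edges now: 6
Op 7: add_edge(F, G). Edges now: 7
Op 8: add_edge(A, H). Edges now: 8
Op 9: add_edge(G, E). Edges now: 9
Op 10: add_edge(F, D). Edges now: 10
Op 11: add_edge(A, C). Edges now: 11
Op 12: add_edge(A, E) (duplicate, no change). Edges now: 11
Op 13: add_edge(A, G). Edges now: 12
Compute levels (Kahn BFS):
  sources (in-degree 0): A, B, F
  process A: level=0
    A->C: in-degree(C)=2, level(C)>=1
    A->E: in-degree(E)=3, level(E)>=1
    A->G: in-degree(G)=2, level(G)>=1
    A->H: in-degree(H)=0, level(H)=1, enqueue
  process B: level=0
    B->G: in-degree(G)=1, level(G)>=1
  process F: level=0
    F->D: in-degree(D)=0, level(D)=1, enqueue
    F->E: in-degree(E)=2, level(E)>=1
    F->G: in-degree(G)=0, level(G)=1, enqueue
  process H: level=1
    H->E: in-degree(E)=1, level(E)>=2
  process D: level=1
    D->C: in-degree(C)=1, level(C)>=2
  process G: level=1
    G->C: in-degree(C)=0, level(C)=2, enqueue
    G->E: in-degree(E)=0, level(E)=2, enqueue
  process C: level=2
  process E: level=2
All levels: A:0, B:0, C:2, D:1, E:2, F:0, G:1, H:1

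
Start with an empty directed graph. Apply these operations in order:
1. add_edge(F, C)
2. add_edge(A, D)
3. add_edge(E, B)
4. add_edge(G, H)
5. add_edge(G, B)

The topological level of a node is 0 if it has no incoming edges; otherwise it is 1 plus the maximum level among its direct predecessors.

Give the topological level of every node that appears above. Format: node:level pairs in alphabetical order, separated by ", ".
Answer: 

Op 1: add_edge(F, C). Edges now: 1
Op 2: add_edge(A, D). Edges now: 2
Op 3: add_edge(E, B). Edges now: 3
Op 4: add_edge(G, H). Edges now: 4
Op 5: add_edge(G, B). Edges now: 5
Compute levels (Kahn BFS):
  sources (in-degree 0): A, E, F, G
  process A: level=0
    A->D: in-degree(D)=0, level(D)=1, enqueue
  process E: level=0
    E->B: in-degree(B)=1, level(B)>=1
  process F: level=0
    F->C: in-degree(C)=0, level(C)=1, enqueue
  process G: level=0
    G->B: in-degree(B)=0, level(B)=1, enqueue
    G->H: in-degree(H)=0, level(H)=1, enqueue
  process D: level=1
  process C: level=1
  process B: level=1
  process H: level=1
All levels: A:0, B:1, C:1, D:1, E:0, F:0, G:0, H:1

Answer: A:0, B:1, C:1, D:1, E:0, F:0, G:0, H:1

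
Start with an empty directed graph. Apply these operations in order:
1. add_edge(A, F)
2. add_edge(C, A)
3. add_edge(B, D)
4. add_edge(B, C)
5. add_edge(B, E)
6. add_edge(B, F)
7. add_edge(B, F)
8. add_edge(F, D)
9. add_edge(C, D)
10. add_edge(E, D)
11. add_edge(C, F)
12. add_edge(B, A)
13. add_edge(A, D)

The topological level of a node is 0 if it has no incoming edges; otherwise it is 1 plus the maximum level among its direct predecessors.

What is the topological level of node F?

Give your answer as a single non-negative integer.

Op 1: add_edge(A, F). Edges now: 1
Op 2: add_edge(C, A). Edges now: 2
Op 3: add_edge(B, D). Edges now: 3
Op 4: add_edge(B, C). Edges now: 4
Op 5: add_edge(B, E). Edges now: 5
Op 6: add_edge(B, F). Edges now: 6
Op 7: add_edge(B, F) (duplicate, no change). Edges now: 6
Op 8: add_edge(F, D). Edges now: 7
Op 9: add_edge(C, D). Edges now: 8
Op 10: add_edge(E, D). Edges now: 9
Op 11: add_edge(C, F). Edges now: 10
Op 12: add_edge(B, A). Edges now: 11
Op 13: add_edge(A, D). Edges now: 12
Compute levels (Kahn BFS):
  sources (in-degree 0): B
  process B: level=0
    B->A: in-degree(A)=1, level(A)>=1
    B->C: in-degree(C)=0, level(C)=1, enqueue
    B->D: in-degree(D)=4, level(D)>=1
    B->E: in-degree(E)=0, level(E)=1, enqueue
    B->F: in-degree(F)=2, level(F)>=1
  process C: level=1
    C->A: in-degree(A)=0, level(A)=2, enqueue
    C->D: in-degree(D)=3, level(D)>=2
    C->F: in-degree(F)=1, level(F)>=2
  process E: level=1
    E->D: in-degree(D)=2, level(D)>=2
  process A: level=2
    A->D: in-degree(D)=1, level(D)>=3
    A->F: in-degree(F)=0, level(F)=3, enqueue
  process F: level=3
    F->D: in-degree(D)=0, level(D)=4, enqueue
  process D: level=4
All levels: A:2, B:0, C:1, D:4, E:1, F:3
level(F) = 3

Answer: 3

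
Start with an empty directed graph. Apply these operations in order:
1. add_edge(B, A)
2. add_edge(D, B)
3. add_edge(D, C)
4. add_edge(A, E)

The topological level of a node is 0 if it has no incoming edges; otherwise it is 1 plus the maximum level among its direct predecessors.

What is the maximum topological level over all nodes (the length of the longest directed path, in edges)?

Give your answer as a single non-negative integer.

Answer: 3

Derivation:
Op 1: add_edge(B, A). Edges now: 1
Op 2: add_edge(D, B). Edges now: 2
Op 3: add_edge(D, C). Edges now: 3
Op 4: add_edge(A, E). Edges now: 4
Compute levels (Kahn BFS):
  sources (in-degree 0): D
  process D: level=0
    D->B: in-degree(B)=0, level(B)=1, enqueue
    D->C: in-degree(C)=0, level(C)=1, enqueue
  process B: level=1
    B->A: in-degree(A)=0, level(A)=2, enqueue
  process C: level=1
  process A: level=2
    A->E: in-degree(E)=0, level(E)=3, enqueue
  process E: level=3
All levels: A:2, B:1, C:1, D:0, E:3
max level = 3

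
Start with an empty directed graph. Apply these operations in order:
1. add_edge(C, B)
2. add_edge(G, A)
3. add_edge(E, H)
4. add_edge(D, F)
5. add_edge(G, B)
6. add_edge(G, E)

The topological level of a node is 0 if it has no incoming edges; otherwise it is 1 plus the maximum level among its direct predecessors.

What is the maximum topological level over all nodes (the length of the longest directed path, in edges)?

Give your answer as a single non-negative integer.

Op 1: add_edge(C, B). Edges now: 1
Op 2: add_edge(G, A). Edges now: 2
Op 3: add_edge(E, H). Edges now: 3
Op 4: add_edge(D, F). Edges now: 4
Op 5: add_edge(G, B). Edges now: 5
Op 6: add_edge(G, E). Edges now: 6
Compute levels (Kahn BFS):
  sources (in-degree 0): C, D, G
  process C: level=0
    C->B: in-degree(B)=1, level(B)>=1
  process D: level=0
    D->F: in-degree(F)=0, level(F)=1, enqueue
  process G: level=0
    G->A: in-degree(A)=0, level(A)=1, enqueue
    G->B: in-degree(B)=0, level(B)=1, enqueue
    G->E: in-degree(E)=0, level(E)=1, enqueue
  process F: level=1
  process A: level=1
  process B: level=1
  process E: level=1
    E->H: in-degree(H)=0, level(H)=2, enqueue
  process H: level=2
All levels: A:1, B:1, C:0, D:0, E:1, F:1, G:0, H:2
max level = 2

Answer: 2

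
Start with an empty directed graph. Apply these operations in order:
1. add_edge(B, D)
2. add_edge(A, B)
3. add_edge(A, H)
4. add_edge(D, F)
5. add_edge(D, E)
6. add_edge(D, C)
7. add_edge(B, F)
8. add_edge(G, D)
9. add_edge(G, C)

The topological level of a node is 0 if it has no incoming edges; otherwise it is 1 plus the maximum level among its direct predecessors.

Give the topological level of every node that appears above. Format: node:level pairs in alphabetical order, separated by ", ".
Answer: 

Op 1: add_edge(B, D). Edges now: 1
Op 2: add_edge(A, B). Edges now: 2
Op 3: add_edge(A, H). Edges now: 3
Op 4: add_edge(D, F). Edges now: 4
Op 5: add_edge(D, E). Edges now: 5
Op 6: add_edge(D, C). Edges now: 6
Op 7: add_edge(B, F). Edges now: 7
Op 8: add_edge(G, D). Edges now: 8
Op 9: add_edge(G, C). Edges now: 9
Compute levels (Kahn BFS):
  sources (in-degree 0): A, G
  process A: level=0
    A->B: in-degree(B)=0, level(B)=1, enqueue
    A->H: in-degree(H)=0, level(H)=1, enqueue
  process G: level=0
    G->C: in-degree(C)=1, level(C)>=1
    G->D: in-degree(D)=1, level(D)>=1
  process B: level=1
    B->D: in-degree(D)=0, level(D)=2, enqueue
    B->F: in-degree(F)=1, level(F)>=2
  process H: level=1
  process D: level=2
    D->C: in-degree(C)=0, level(C)=3, enqueue
    D->E: in-degree(E)=0, level(E)=3, enqueue
    D->F: in-degree(F)=0, level(F)=3, enqueue
  process C: level=3
  process E: level=3
  process F: level=3
All levels: A:0, B:1, C:3, D:2, E:3, F:3, G:0, H:1

Answer: A:0, B:1, C:3, D:2, E:3, F:3, G:0, H:1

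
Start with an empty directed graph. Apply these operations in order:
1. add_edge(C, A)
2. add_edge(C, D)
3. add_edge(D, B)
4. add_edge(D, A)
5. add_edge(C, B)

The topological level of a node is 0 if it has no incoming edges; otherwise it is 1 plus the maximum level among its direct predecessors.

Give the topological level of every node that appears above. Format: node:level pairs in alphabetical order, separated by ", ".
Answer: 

Op 1: add_edge(C, A). Edges now: 1
Op 2: add_edge(C, D). Edges now: 2
Op 3: add_edge(D, B). Edges now: 3
Op 4: add_edge(D, A). Edges now: 4
Op 5: add_edge(C, B). Edges now: 5
Compute levels (Kahn BFS):
  sources (in-degree 0): C
  process C: level=0
    C->A: in-degree(A)=1, level(A)>=1
    C->B: in-degree(B)=1, level(B)>=1
    C->D: in-degree(D)=0, level(D)=1, enqueue
  process D: level=1
    D->A: in-degree(A)=0, level(A)=2, enqueue
    D->B: in-degree(B)=0, level(B)=2, enqueue
  process A: level=2
  process B: level=2
All levels: A:2, B:2, C:0, D:1

Answer: A:2, B:2, C:0, D:1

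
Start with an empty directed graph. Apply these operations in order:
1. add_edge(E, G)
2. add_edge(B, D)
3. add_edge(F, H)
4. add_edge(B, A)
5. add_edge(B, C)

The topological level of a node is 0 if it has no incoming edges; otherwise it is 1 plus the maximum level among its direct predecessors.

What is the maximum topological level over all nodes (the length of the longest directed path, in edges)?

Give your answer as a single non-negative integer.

Answer: 1

Derivation:
Op 1: add_edge(E, G). Edges now: 1
Op 2: add_edge(B, D). Edges now: 2
Op 3: add_edge(F, H). Edges now: 3
Op 4: add_edge(B, A). Edges now: 4
Op 5: add_edge(B, C). Edges now: 5
Compute levels (Kahn BFS):
  sources (in-degree 0): B, E, F
  process B: level=0
    B->A: in-degree(A)=0, level(A)=1, enqueue
    B->C: in-degree(C)=0, level(C)=1, enqueue
    B->D: in-degree(D)=0, level(D)=1, enqueue
  process E: level=0
    E->G: in-degree(G)=0, level(G)=1, enqueue
  process F: level=0
    F->H: in-degree(H)=0, level(H)=1, enqueue
  process A: level=1
  process C: level=1
  process D: level=1
  process G: level=1
  process H: level=1
All levels: A:1, B:0, C:1, D:1, E:0, F:0, G:1, H:1
max level = 1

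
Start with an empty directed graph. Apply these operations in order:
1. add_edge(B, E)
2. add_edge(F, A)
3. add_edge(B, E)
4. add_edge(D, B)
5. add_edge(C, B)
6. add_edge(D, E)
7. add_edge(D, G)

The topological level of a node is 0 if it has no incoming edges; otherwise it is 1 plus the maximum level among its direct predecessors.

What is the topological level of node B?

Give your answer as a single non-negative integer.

Op 1: add_edge(B, E). Edges now: 1
Op 2: add_edge(F, A). Edges now: 2
Op 3: add_edge(B, E) (duplicate, no change). Edges now: 2
Op 4: add_edge(D, B). Edges now: 3
Op 5: add_edge(C, B). Edges now: 4
Op 6: add_edge(D, E). Edges now: 5
Op 7: add_edge(D, G). Edges now: 6
Compute levels (Kahn BFS):
  sources (in-degree 0): C, D, F
  process C: level=0
    C->B: in-degree(B)=1, level(B)>=1
  process D: level=0
    D->B: in-degree(B)=0, level(B)=1, enqueue
    D->E: in-degree(E)=1, level(E)>=1
    D->G: in-degree(G)=0, level(G)=1, enqueue
  process F: level=0
    F->A: in-degree(A)=0, level(A)=1, enqueue
  process B: level=1
    B->E: in-degree(E)=0, level(E)=2, enqueue
  process G: level=1
  process A: level=1
  process E: level=2
All levels: A:1, B:1, C:0, D:0, E:2, F:0, G:1
level(B) = 1

Answer: 1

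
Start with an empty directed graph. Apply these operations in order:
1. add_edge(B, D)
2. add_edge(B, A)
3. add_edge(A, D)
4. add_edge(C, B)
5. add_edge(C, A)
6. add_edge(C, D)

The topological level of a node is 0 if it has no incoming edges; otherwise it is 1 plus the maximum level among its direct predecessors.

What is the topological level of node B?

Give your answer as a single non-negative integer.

Op 1: add_edge(B, D). Edges now: 1
Op 2: add_edge(B, A). Edges now: 2
Op 3: add_edge(A, D). Edges now: 3
Op 4: add_edge(C, B). Edges now: 4
Op 5: add_edge(C, A). Edges now: 5
Op 6: add_edge(C, D). Edges now: 6
Compute levels (Kahn BFS):
  sources (in-degree 0): C
  process C: level=0
    C->A: in-degree(A)=1, level(A)>=1
    C->B: in-degree(B)=0, level(B)=1, enqueue
    C->D: in-degree(D)=2, level(D)>=1
  process B: level=1
    B->A: in-degree(A)=0, level(A)=2, enqueue
    B->D: in-degree(D)=1, level(D)>=2
  process A: level=2
    A->D: in-degree(D)=0, level(D)=3, enqueue
  process D: level=3
All levels: A:2, B:1, C:0, D:3
level(B) = 1

Answer: 1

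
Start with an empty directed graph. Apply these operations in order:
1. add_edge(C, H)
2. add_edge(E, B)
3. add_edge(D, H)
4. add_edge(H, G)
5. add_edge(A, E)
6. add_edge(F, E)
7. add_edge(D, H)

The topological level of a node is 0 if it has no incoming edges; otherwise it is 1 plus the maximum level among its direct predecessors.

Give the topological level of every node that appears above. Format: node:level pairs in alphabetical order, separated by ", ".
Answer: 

Answer: A:0, B:2, C:0, D:0, E:1, F:0, G:2, H:1

Derivation:
Op 1: add_edge(C, H). Edges now: 1
Op 2: add_edge(E, B). Edges now: 2
Op 3: add_edge(D, H). Edges now: 3
Op 4: add_edge(H, G). Edges now: 4
Op 5: add_edge(A, E). Edges now: 5
Op 6: add_edge(F, E). Edges now: 6
Op 7: add_edge(D, H) (duplicate, no change). Edges now: 6
Compute levels (Kahn BFS):
  sources (in-degree 0): A, C, D, F
  process A: level=0
    A->E: in-degree(E)=1, level(E)>=1
  process C: level=0
    C->H: in-degree(H)=1, level(H)>=1
  process D: level=0
    D->H: in-degree(H)=0, level(H)=1, enqueue
  process F: level=0
    F->E: in-degree(E)=0, level(E)=1, enqueue
  process H: level=1
    H->G: in-degree(G)=0, level(G)=2, enqueue
  process E: level=1
    E->B: in-degree(B)=0, level(B)=2, enqueue
  process G: level=2
  process B: level=2
All levels: A:0, B:2, C:0, D:0, E:1, F:0, G:2, H:1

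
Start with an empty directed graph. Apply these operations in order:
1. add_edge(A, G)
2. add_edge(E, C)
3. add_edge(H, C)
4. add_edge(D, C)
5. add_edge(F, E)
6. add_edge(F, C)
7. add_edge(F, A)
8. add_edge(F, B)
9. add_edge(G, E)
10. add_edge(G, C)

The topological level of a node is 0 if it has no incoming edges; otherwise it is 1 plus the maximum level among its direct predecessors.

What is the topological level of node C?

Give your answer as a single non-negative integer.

Answer: 4

Derivation:
Op 1: add_edge(A, G). Edges now: 1
Op 2: add_edge(E, C). Edges now: 2
Op 3: add_edge(H, C). Edges now: 3
Op 4: add_edge(D, C). Edges now: 4
Op 5: add_edge(F, E). Edges now: 5
Op 6: add_edge(F, C). Edges now: 6
Op 7: add_edge(F, A). Edges now: 7
Op 8: add_edge(F, B). Edges now: 8
Op 9: add_edge(G, E). Edges now: 9
Op 10: add_edge(G, C). Edges now: 10
Compute levels (Kahn BFS):
  sources (in-degree 0): D, F, H
  process D: level=0
    D->C: in-degree(C)=4, level(C)>=1
  process F: level=0
    F->A: in-degree(A)=0, level(A)=1, enqueue
    F->B: in-degree(B)=0, level(B)=1, enqueue
    F->C: in-degree(C)=3, level(C)>=1
    F->E: in-degree(E)=1, level(E)>=1
  process H: level=0
    H->C: in-degree(C)=2, level(C)>=1
  process A: level=1
    A->G: in-degree(G)=0, level(G)=2, enqueue
  process B: level=1
  process G: level=2
    G->C: in-degree(C)=1, level(C)>=3
    G->E: in-degree(E)=0, level(E)=3, enqueue
  process E: level=3
    E->C: in-degree(C)=0, level(C)=4, enqueue
  process C: level=4
All levels: A:1, B:1, C:4, D:0, E:3, F:0, G:2, H:0
level(C) = 4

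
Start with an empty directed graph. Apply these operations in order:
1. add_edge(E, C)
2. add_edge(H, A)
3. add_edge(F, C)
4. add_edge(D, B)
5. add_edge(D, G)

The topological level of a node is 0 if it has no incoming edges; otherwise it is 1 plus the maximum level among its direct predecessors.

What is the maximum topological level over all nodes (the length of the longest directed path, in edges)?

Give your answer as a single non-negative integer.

Op 1: add_edge(E, C). Edges now: 1
Op 2: add_edge(H, A). Edges now: 2
Op 3: add_edge(F, C). Edges now: 3
Op 4: add_edge(D, B). Edges now: 4
Op 5: add_edge(D, G). Edges now: 5
Compute levels (Kahn BFS):
  sources (in-degree 0): D, E, F, H
  process D: level=0
    D->B: in-degree(B)=0, level(B)=1, enqueue
    D->G: in-degree(G)=0, level(G)=1, enqueue
  process E: level=0
    E->C: in-degree(C)=1, level(C)>=1
  process F: level=0
    F->C: in-degree(C)=0, level(C)=1, enqueue
  process H: level=0
    H->A: in-degree(A)=0, level(A)=1, enqueue
  process B: level=1
  process G: level=1
  process C: level=1
  process A: level=1
All levels: A:1, B:1, C:1, D:0, E:0, F:0, G:1, H:0
max level = 1

Answer: 1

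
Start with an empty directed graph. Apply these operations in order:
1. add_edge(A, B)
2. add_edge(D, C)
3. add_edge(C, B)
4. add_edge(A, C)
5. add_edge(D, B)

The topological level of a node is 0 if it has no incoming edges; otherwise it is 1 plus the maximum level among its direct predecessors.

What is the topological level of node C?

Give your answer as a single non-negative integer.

Op 1: add_edge(A, B). Edges now: 1
Op 2: add_edge(D, C). Edges now: 2
Op 3: add_edge(C, B). Edges now: 3
Op 4: add_edge(A, C). Edges now: 4
Op 5: add_edge(D, B). Edges now: 5
Compute levels (Kahn BFS):
  sources (in-degree 0): A, D
  process A: level=0
    A->B: in-degree(B)=2, level(B)>=1
    A->C: in-degree(C)=1, level(C)>=1
  process D: level=0
    D->B: in-degree(B)=1, level(B)>=1
    D->C: in-degree(C)=0, level(C)=1, enqueue
  process C: level=1
    C->B: in-degree(B)=0, level(B)=2, enqueue
  process B: level=2
All levels: A:0, B:2, C:1, D:0
level(C) = 1

Answer: 1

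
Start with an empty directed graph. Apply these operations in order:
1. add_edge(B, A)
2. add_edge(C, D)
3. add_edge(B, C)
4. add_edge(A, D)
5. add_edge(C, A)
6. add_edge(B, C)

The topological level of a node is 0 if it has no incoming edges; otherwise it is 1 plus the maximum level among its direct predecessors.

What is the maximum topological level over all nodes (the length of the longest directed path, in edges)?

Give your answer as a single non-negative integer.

Answer: 3

Derivation:
Op 1: add_edge(B, A). Edges now: 1
Op 2: add_edge(C, D). Edges now: 2
Op 3: add_edge(B, C). Edges now: 3
Op 4: add_edge(A, D). Edges now: 4
Op 5: add_edge(C, A). Edges now: 5
Op 6: add_edge(B, C) (duplicate, no change). Edges now: 5
Compute levels (Kahn BFS):
  sources (in-degree 0): B
  process B: level=0
    B->A: in-degree(A)=1, level(A)>=1
    B->C: in-degree(C)=0, level(C)=1, enqueue
  process C: level=1
    C->A: in-degree(A)=0, level(A)=2, enqueue
    C->D: in-degree(D)=1, level(D)>=2
  process A: level=2
    A->D: in-degree(D)=0, level(D)=3, enqueue
  process D: level=3
All levels: A:2, B:0, C:1, D:3
max level = 3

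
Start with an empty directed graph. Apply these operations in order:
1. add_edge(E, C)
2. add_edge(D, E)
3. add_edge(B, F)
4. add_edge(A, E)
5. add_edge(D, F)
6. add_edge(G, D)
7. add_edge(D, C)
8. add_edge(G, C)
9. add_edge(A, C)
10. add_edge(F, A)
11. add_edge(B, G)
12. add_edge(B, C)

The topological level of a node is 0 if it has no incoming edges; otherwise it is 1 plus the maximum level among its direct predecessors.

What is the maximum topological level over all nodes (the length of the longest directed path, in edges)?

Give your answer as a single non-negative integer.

Answer: 6

Derivation:
Op 1: add_edge(E, C). Edges now: 1
Op 2: add_edge(D, E). Edges now: 2
Op 3: add_edge(B, F). Edges now: 3
Op 4: add_edge(A, E). Edges now: 4
Op 5: add_edge(D, F). Edges now: 5
Op 6: add_edge(G, D). Edges now: 6
Op 7: add_edge(D, C). Edges now: 7
Op 8: add_edge(G, C). Edges now: 8
Op 9: add_edge(A, C). Edges now: 9
Op 10: add_edge(F, A). Edges now: 10
Op 11: add_edge(B, G). Edges now: 11
Op 12: add_edge(B, C). Edges now: 12
Compute levels (Kahn BFS):
  sources (in-degree 0): B
  process B: level=0
    B->C: in-degree(C)=4, level(C)>=1
    B->F: in-degree(F)=1, level(F)>=1
    B->G: in-degree(G)=0, level(G)=1, enqueue
  process G: level=1
    G->C: in-degree(C)=3, level(C)>=2
    G->D: in-degree(D)=0, level(D)=2, enqueue
  process D: level=2
    D->C: in-degree(C)=2, level(C)>=3
    D->E: in-degree(E)=1, level(E)>=3
    D->F: in-degree(F)=0, level(F)=3, enqueue
  process F: level=3
    F->A: in-degree(A)=0, level(A)=4, enqueue
  process A: level=4
    A->C: in-degree(C)=1, level(C)>=5
    A->E: in-degree(E)=0, level(E)=5, enqueue
  process E: level=5
    E->C: in-degree(C)=0, level(C)=6, enqueue
  process C: level=6
All levels: A:4, B:0, C:6, D:2, E:5, F:3, G:1
max level = 6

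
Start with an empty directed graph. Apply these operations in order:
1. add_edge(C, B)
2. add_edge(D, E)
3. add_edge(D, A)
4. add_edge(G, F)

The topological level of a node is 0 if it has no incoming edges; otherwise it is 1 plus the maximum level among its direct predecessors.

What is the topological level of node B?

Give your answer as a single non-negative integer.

Op 1: add_edge(C, B). Edges now: 1
Op 2: add_edge(D, E). Edges now: 2
Op 3: add_edge(D, A). Edges now: 3
Op 4: add_edge(G, F). Edges now: 4
Compute levels (Kahn BFS):
  sources (in-degree 0): C, D, G
  process C: level=0
    C->B: in-degree(B)=0, level(B)=1, enqueue
  process D: level=0
    D->A: in-degree(A)=0, level(A)=1, enqueue
    D->E: in-degree(E)=0, level(E)=1, enqueue
  process G: level=0
    G->F: in-degree(F)=0, level(F)=1, enqueue
  process B: level=1
  process A: level=1
  process E: level=1
  process F: level=1
All levels: A:1, B:1, C:0, D:0, E:1, F:1, G:0
level(B) = 1

Answer: 1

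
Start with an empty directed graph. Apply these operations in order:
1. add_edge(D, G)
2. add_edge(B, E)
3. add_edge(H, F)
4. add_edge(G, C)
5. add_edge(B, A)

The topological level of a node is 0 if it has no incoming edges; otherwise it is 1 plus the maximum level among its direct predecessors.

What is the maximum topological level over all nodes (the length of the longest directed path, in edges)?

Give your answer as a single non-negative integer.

Answer: 2

Derivation:
Op 1: add_edge(D, G). Edges now: 1
Op 2: add_edge(B, E). Edges now: 2
Op 3: add_edge(H, F). Edges now: 3
Op 4: add_edge(G, C). Edges now: 4
Op 5: add_edge(B, A). Edges now: 5
Compute levels (Kahn BFS):
  sources (in-degree 0): B, D, H
  process B: level=0
    B->A: in-degree(A)=0, level(A)=1, enqueue
    B->E: in-degree(E)=0, level(E)=1, enqueue
  process D: level=0
    D->G: in-degree(G)=0, level(G)=1, enqueue
  process H: level=0
    H->F: in-degree(F)=0, level(F)=1, enqueue
  process A: level=1
  process E: level=1
  process G: level=1
    G->C: in-degree(C)=0, level(C)=2, enqueue
  process F: level=1
  process C: level=2
All levels: A:1, B:0, C:2, D:0, E:1, F:1, G:1, H:0
max level = 2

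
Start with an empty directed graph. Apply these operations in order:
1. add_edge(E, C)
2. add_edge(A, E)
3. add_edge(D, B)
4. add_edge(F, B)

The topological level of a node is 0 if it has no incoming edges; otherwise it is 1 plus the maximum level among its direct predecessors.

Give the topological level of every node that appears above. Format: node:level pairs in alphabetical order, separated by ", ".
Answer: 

Op 1: add_edge(E, C). Edges now: 1
Op 2: add_edge(A, E). Edges now: 2
Op 3: add_edge(D, B). Edges now: 3
Op 4: add_edge(F, B). Edges now: 4
Compute levels (Kahn BFS):
  sources (in-degree 0): A, D, F
  process A: level=0
    A->E: in-degree(E)=0, level(E)=1, enqueue
  process D: level=0
    D->B: in-degree(B)=1, level(B)>=1
  process F: level=0
    F->B: in-degree(B)=0, level(B)=1, enqueue
  process E: level=1
    E->C: in-degree(C)=0, level(C)=2, enqueue
  process B: level=1
  process C: level=2
All levels: A:0, B:1, C:2, D:0, E:1, F:0

Answer: A:0, B:1, C:2, D:0, E:1, F:0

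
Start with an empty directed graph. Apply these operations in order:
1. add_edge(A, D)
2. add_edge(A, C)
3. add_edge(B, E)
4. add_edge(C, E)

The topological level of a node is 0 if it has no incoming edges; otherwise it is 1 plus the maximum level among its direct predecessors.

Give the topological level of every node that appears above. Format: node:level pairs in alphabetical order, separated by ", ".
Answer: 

Answer: A:0, B:0, C:1, D:1, E:2

Derivation:
Op 1: add_edge(A, D). Edges now: 1
Op 2: add_edge(A, C). Edges now: 2
Op 3: add_edge(B, E). Edges now: 3
Op 4: add_edge(C, E). Edges now: 4
Compute levels (Kahn BFS):
  sources (in-degree 0): A, B
  process A: level=0
    A->C: in-degree(C)=0, level(C)=1, enqueue
    A->D: in-degree(D)=0, level(D)=1, enqueue
  process B: level=0
    B->E: in-degree(E)=1, level(E)>=1
  process C: level=1
    C->E: in-degree(E)=0, level(E)=2, enqueue
  process D: level=1
  process E: level=2
All levels: A:0, B:0, C:1, D:1, E:2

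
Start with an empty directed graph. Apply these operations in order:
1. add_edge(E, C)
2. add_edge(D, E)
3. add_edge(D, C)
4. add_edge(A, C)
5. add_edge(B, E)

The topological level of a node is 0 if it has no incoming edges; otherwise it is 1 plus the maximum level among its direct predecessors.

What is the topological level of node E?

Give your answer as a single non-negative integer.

Answer: 1

Derivation:
Op 1: add_edge(E, C). Edges now: 1
Op 2: add_edge(D, E). Edges now: 2
Op 3: add_edge(D, C). Edges now: 3
Op 4: add_edge(A, C). Edges now: 4
Op 5: add_edge(B, E). Edges now: 5
Compute levels (Kahn BFS):
  sources (in-degree 0): A, B, D
  process A: level=0
    A->C: in-degree(C)=2, level(C)>=1
  process B: level=0
    B->E: in-degree(E)=1, level(E)>=1
  process D: level=0
    D->C: in-degree(C)=1, level(C)>=1
    D->E: in-degree(E)=0, level(E)=1, enqueue
  process E: level=1
    E->C: in-degree(C)=0, level(C)=2, enqueue
  process C: level=2
All levels: A:0, B:0, C:2, D:0, E:1
level(E) = 1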